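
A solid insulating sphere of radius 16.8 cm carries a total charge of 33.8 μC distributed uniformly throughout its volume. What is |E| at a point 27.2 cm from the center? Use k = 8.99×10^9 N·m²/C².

E ≈ 4.11e6 N/C

Symmetry ⇒ E = E(r) r̂. Gaussian sphere of radius r = 27.2 cm (r > R, so the entire charge is enclosed).
Q_enc = 33.8 μC = 3.38×10^-5 C.
Since E is radial and uniform over the Gaussian sphere, Φ = E·4πr² = Q_enc/ε₀.
E = k|Q_enc|/r² = (8.99×10^9)(3.38e-5)/(0.272)² = 4.11e6 N/C.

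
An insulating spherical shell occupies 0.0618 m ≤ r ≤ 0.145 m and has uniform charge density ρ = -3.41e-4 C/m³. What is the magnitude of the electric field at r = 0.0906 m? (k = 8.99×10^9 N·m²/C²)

Symmetry ⇒ E = E(r) r̂. Gaussian sphere of radius r = 0.0906 m (within the shell material, 0.0618 m < r < 0.145 m).
Only the shell between 0.0618 m and r is enclosed: Q_enc = ρ·(4π/3)(r³ − a³) = (-3.41×10^-4)·(4π/3)·((0.0906)³ − (0.0618)³) = -7.251×10^-7 C.
Applying ∮E·dA = Q_enc/ε₀ with Φ = E(4πr²):
E = k|Q_enc|/r² = (8.99×10^9)(7.251e-7)/(0.0906)² = 7.94e5 N/C.

E = 7.94e5 V/m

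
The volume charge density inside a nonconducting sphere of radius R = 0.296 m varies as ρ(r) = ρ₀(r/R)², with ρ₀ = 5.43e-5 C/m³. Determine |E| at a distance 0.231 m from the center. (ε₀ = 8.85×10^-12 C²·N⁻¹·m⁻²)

Symmetry ⇒ E = E(r) r̂. Gaussian sphere of radius r = 0.231 m (r < R).
Integrate the density: Q_enc = 4π ∫₀^r ρ₀(r'/R)^2 r'² dr' = 4πρ₀ r^5/(5·R²) = 1.025e-6 C.
Since E is radial and uniform over the Gaussian sphere, Φ = E·4πr² = Q_enc/ε₀.
E = |Q_enc|/(4πε₀r²) = (1.025×10^-6)/(4π·8.85×10^-12·(0.231)²) = 1.73×10^5 N/C.

1.73×10^5 N/C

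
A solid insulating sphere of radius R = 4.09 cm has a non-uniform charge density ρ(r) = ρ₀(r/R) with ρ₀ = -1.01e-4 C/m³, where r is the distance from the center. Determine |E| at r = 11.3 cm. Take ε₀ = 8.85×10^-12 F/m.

Use a concentric Gaussian sphere at r = 11.3 cm (r > R, all charge enclosed).
Q_enc = 4π ∫₀^R ρ₀(r'/R)^1 r'² dr' = 4πρ₀R³/4 = -2.171×10^-8 C.
Gauss's law: E·4πr² = Q_enc/ε₀.
E = |Q_enc|/(4πε₀r²) = (2.171e-8)/(4π·8.85×10^-12·(0.113)²) = 1.53e4 N/C.

1.53×10^4 N/C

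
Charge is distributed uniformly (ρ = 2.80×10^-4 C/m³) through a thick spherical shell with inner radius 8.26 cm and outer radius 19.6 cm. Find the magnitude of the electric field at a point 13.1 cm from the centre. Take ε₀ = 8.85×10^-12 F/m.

1.04e6 V/m

Use a concentric Gaussian sphere at r = 13.1 cm (within the shell material, 8.26 cm < r < 19.6 cm).
Only the shell between 8.26 cm and r is enclosed: Q_enc = ρ·(4π/3)(r³ − a³) = (2.80e-4)·(4π/3)·((0.131)³ − (0.0826)³) = 1.976×10^-6 C.
Applying ∮E·dA = Q_enc/ε₀ with Φ = E(4πr²):
E = |Q_enc|/(4πε₀r²) = (1.976×10^-6)/(4π·8.85×10^-12·(0.131)²) = 1.04e6 N/C.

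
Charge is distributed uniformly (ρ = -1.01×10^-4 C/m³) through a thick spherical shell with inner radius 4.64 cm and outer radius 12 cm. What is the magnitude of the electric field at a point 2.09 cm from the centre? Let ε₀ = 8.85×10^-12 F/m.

E = 0

Take a concentric spherical Gaussian surface of radius r = 2.09 cm (r < 4.64 cm, inside the empty cavity).
No charge is enclosed, so by Gauss's law E·4πr² = 0 ⇒ E = 0.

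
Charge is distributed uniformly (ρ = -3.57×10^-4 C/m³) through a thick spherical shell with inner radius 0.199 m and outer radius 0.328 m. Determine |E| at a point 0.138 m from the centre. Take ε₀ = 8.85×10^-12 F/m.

|E| = 0 N/C

Symmetry ⇒ E = E(r) r̂. Gaussian sphere of radius r = 0.138 m (r < 0.199 m, inside the empty cavity).
Q_enc = 0 (all charge lies at larger r); Gauss's law gives E = 0.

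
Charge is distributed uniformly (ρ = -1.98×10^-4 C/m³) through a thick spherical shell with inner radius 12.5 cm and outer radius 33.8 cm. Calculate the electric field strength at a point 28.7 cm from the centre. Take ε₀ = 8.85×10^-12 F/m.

|E| = 1.96×10^6 N/C

Use a concentric Gaussian sphere at r = 28.7 cm (within the shell material, 12.5 cm < r < 33.8 cm).
Only the shell between 12.5 cm and r is enclosed: Q_enc = ρ·(4π/3)(r³ − a³) = (-1.98×10^-4)·(4π/3)·((0.287)³ − (0.125)³) = -1.799×10^-5 C.
Gauss's law: E·4πr² = Q_enc/ε₀.
E = |Q_enc|/(4πε₀r²) = (1.799e-5)/(4π·8.85×10^-12·(0.287)²) = 1.96e6 N/C.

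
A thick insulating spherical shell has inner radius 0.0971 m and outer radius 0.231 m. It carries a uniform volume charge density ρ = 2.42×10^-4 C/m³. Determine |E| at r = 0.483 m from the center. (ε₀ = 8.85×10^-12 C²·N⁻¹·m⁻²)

Use a concentric Gaussian sphere at r = 0.483 m (r > 0.231 m, enclosing the whole shell).
Q_enc = ρ·(4π/3)(b³ − a³) = (2.42×10^-4)·(4π/3)·((0.231)³ − (0.0971)³) = 1.157×10^-5 C.
Applying ∮E·dA = Q_enc/ε₀ with Φ = E(4πr²):
E = |Q_enc|/(4πε₀r²) = (1.157e-5)/(4π·8.85×10^-12·(0.483)²) = 4.46×10^5 N/C.

E ≈ 4.46×10^5 V/m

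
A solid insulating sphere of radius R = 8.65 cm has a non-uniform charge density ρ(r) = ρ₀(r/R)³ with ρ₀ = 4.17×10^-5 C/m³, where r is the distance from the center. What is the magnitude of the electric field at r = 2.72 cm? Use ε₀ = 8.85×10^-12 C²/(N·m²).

|E| ≈ 664 N/C

Use a concentric Gaussian sphere at r = 2.72 cm (r < R).
Integrate the density: Q_enc = 4π ∫₀^r ρ₀(r'/R)^3 r'² dr' = 4πρ₀ r^6/(6·R³) = 5.465×10^-11 C.
Since E is radial and uniform over the Gaussian sphere, Φ = E·4πr² = Q_enc/ε₀.
E = |Q_enc|/(4πε₀r²) = (5.465×10^-11)/(4π·8.85×10^-12·(0.0272)²) = 664 N/C.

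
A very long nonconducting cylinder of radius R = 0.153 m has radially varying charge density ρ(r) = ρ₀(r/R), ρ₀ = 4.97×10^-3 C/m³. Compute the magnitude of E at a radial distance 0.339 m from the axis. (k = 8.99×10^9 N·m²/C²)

|E| ≈ 1.29e7 N/C

By cylindrical symmetry E is radial; use a coaxial Gaussian cylinder of radius 0.339 m and length L (r > R, full charge per length enclosed).
λ_enc = 2π ∫₀^R ρ₀(r'/R)^1 r' dr' = 2πρ₀R²/3 = 2.437e-4 C/m.
Applying ∮E·dA = Q_enc/ε₀ with the end caps contributing no flux:
E = 2k|λ_enc|/r = 2(8.99×10^9)(2.437×10^-4)/(0.339) = 1.29×10^7 N/C.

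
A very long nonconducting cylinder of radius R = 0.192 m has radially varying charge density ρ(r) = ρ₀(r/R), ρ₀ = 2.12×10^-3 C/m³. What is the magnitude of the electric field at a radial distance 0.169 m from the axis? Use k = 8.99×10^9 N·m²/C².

By cylindrical symmetry E is radial; use a coaxial Gaussian cylinder of radius 0.169 m and length L (r < R).
Integrating ρ over the cross-section to radius r: λ_enc = (2πρ₀/R) ∫₀^r r'^2 dr' = 2πρ₀ r^3/(3·R) = 1.116e-4 C/m.
Applying ∮E·dA = Q_enc/ε₀ with the end caps contributing no flux:
E = 2k|λ_enc|/r = 2(8.99×10^9)(1.116×10^-4)/(0.169) = 1.19e7 N/C.

E = 1.19×10^7 V/m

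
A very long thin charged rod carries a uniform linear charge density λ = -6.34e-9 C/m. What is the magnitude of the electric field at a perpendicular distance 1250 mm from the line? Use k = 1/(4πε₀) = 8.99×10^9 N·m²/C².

91.2 V/m

Coaxial Gaussian cylinder, radius r = 1250 mm, length L.
Q_enc = λL, so λ_enc = -6.34e-9 C/m.
By Gauss's law (flux through the curved wall only), E·2πrL = λ_enc L/ε₀.
E = 2k|λ_enc|/r = 2(8.99×10^9)(6.34×10^-9)/(1.25) = 91.2 N/C.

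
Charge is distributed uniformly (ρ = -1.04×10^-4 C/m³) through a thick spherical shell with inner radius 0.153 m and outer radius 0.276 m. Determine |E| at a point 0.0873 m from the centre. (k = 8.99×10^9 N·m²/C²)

Use a concentric Gaussian sphere at r = 0.0873 m (r < 0.153 m, inside the empty cavity).
No charge is enclosed, so by Gauss's law E·4πr² = 0 ⇒ E = 0.

E = 0 (no enclosed charge)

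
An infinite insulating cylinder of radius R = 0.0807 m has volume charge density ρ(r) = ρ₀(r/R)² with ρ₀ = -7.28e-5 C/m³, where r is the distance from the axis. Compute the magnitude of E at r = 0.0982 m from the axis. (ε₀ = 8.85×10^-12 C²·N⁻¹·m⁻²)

|E| = 1.36e5 N/C

By cylindrical symmetry E is radial; use a coaxial Gaussian cylinder of radius 0.0982 m and length L (r > R, full charge per length enclosed).
λ_enc = 2π ∫₀^R ρ₀(r'/R)^2 r' dr' = 2πρ₀R²/4 = -7.447e-7 C/m.
Since E is radial and uniform over the curved surface, Φ = E·2πrL = Q_enc/ε₀ = λ_enc L/ε₀.
E = |λ_enc|/(2πε₀r) = (7.447×10^-7)/(2π·8.85×10^-12·0.0982) = 1.36e5 N/C.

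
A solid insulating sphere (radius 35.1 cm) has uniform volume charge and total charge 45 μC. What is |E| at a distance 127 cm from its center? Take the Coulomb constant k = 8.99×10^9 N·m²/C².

|E| ≈ 2.51×10^5 V/m

Symmetry ⇒ E = E(r) r̂. Gaussian sphere of radius r = 127 cm (r > R, so the entire charge is enclosed).
Q_enc = 45 μC = 4.50e-5 C.
Gauss's law: E·4πr² = Q_enc/ε₀.
E = k|Q_enc|/r² = (8.99×10^9)(4.50e-5)/(1.27)² = 2.51×10^5 N/C.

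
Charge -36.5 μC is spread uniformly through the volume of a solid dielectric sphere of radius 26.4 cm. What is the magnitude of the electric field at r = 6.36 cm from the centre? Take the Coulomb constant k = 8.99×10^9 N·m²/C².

Use a concentric Gaussian sphere at r = 6.36 cm (r < R).
Only the charge within r is enclosed: Q_enc = Q·(r/R)³ = (-36.5 μC)·(6.36 cm/26.4 cm)³ = -5.103×10^-7 C.
Since E is radial and uniform over the Gaussian sphere, Φ = E·4πr² = Q_enc/ε₀.
E = k|Q_enc|/r² = (8.99×10^9)(5.103e-7)/(0.0636)² = 1.13×10^6 N/C.

|E| ≈ 1.13e6 N/C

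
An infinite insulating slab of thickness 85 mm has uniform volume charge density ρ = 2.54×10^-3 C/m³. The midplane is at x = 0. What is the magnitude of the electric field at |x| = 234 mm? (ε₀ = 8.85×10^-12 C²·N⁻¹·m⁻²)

|E| ≈ 1.22×10^7 N/C

The point |x| = 234 mm lies outside the slab (half-thickness 0.0425 m). A symmetric pillbox spanning the full slab encloses Q_enc = ρ·d·A.
Flux = 2EA ⇒ E = |ρ|d/(2ε₀), independent of distance outside.
E = (2.54e-3)(0.085)/(2·8.85×10^-12) = 1.22×10^7 N/C.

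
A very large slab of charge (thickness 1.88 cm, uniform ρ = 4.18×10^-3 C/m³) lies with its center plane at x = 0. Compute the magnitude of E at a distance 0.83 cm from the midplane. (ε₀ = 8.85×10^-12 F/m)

By symmetry E is perpendicular to the slab. A Gaussian pillbox from −0.83 cm to +0.83 cm (face area A) lies entirely within the slab.
Q_enc = ρ·(2x)·A and flux = 2EA, so 2EA = 2ρxA/ε₀ ⇒ E = |ρ|x/ε₀.
E = (4.18×10^-3)(0.0083)/(8.85×10^-12) = 3.92×10^6 N/C.

|E| ≈ 3.92×10^6 N/C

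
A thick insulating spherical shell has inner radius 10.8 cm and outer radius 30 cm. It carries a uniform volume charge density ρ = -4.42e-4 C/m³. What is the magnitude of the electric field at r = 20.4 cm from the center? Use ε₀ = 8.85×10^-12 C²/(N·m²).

Take a concentric spherical Gaussian surface of radius r = 20.4 cm (within the shell material, 10.8 cm < r < 30 cm).
Enclosed charge is the volume from a to r: Q_enc = (4π/3)ρ(r³ − a³) = -1.339×10^-5 C.
Applying ∮E·dA = Q_enc/ε₀ with Φ = E(4πr²):
E = |Q_enc|/(4πε₀r²) = (1.339×10^-5)/(4π·8.85×10^-12·(0.204)²) = 2.89×10^6 N/C.

2.89×10^6 N/C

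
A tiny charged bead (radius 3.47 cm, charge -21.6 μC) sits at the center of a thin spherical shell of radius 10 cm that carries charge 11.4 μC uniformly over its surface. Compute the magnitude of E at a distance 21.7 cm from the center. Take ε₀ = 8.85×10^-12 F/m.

1.95×10^6 N/C

Symmetry ⇒ E = E(r) r̂. Gaussian sphere of radius r = 21.7 cm (r > 10 cm, enclosing both).
Q_enc = (-21.6 μC) + (11.4 μC) = -1.02×10^-5 C.
Applying ∮E·dA = Q_enc/ε₀ with Φ = E(4πr²):
E = |Q_enc|/(4πε₀r²) = (1.02e-5)/(4π·8.85×10^-12·(0.217)²) = 1.95×10^6 N/C.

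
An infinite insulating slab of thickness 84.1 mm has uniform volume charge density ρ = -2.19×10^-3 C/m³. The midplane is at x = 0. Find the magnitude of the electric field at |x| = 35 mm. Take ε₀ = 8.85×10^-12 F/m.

By symmetry E is perpendicular to the slab. A Gaussian pillbox from −35 mm to +35 mm (face area A) lies entirely within the slab.
Q_enc = ρ·(2x)·A and flux = 2EA, so 2EA = 2ρxA/ε₀ ⇒ E = |ρ|x/ε₀.
E = (2.19×10^-3)(0.035)/(8.85×10^-12) = 8.66×10^6 N/C.

E ≈ 8.66×10^6 V/m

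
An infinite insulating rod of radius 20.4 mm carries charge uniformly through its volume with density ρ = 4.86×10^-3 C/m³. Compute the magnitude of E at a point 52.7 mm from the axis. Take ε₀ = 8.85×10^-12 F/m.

Coaxial Gaussian cylinder, radius r = 52.7 mm, length L (r > 20.4 mm, full cross-section enclosed).
λ_enc = ρ·πR² = (4.86×10^-3)π(0.0204)² = 6.354e-6 C/m.
Since E is radial and uniform over the curved surface, Φ = E·2πrL = Q_enc/ε₀ = λ_enc L/ε₀.
E = |λ_enc|/(2πε₀r) = (6.354×10^-6)/(2π·8.85×10^-12·0.0527) = 2.17e6 N/C.

E ≈ 2.17e6 N/C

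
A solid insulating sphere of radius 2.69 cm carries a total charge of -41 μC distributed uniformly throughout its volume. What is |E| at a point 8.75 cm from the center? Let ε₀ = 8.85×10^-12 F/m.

By spherical symmetry E is radial; choose a Gaussian sphere of radius r = 8.75 cm (r > R, so the entire charge is enclosed).
Q_enc = -41 μC = -4.10e-5 C.
Gauss's law: E·4πr² = Q_enc/ε₀.
E = |Q_enc|/(4πε₀r²) = (4.10e-5)/(4π·8.85×10^-12·(0.0875)²) = 4.82e7 N/C.

|E| ≈ 4.82×10^7 N/C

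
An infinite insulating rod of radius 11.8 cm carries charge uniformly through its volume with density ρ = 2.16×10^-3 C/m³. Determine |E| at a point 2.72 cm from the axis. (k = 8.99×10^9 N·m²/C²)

Coaxial Gaussian cylinder, radius r = 2.72 cm, length L (r < R).
Charge inside radius r per length L is ρ·πr²·L, so λ_enc = ρπr² = 5.02×10^-6 C/m.
Since E is radial and uniform over the curved surface, Φ = E·2πrL = Q_enc/ε₀ = λ_enc L/ε₀.
E = 2k|λ_enc|/r = 2(8.99×10^9)(5.02e-6)/(0.0272) = 3.32×10^6 N/C.

|E| ≈ 3.32e6 V/m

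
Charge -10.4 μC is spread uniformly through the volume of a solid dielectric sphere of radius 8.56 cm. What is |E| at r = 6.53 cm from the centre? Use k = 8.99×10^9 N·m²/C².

|E| = 9.73e6 N/C

By spherical symmetry E is radial; choose a Gaussian sphere of radius r = 6.53 cm (r < R).
For a uniform sphere the enclosed fraction is (r/R)³, so Q_enc = (-10.4 μC)(0.0653/0.0856)³ = -4.617e-6 C.
Gauss's law: E·4πr² = Q_enc/ε₀.
E = k|Q_enc|/r² = (8.99×10^9)(4.617e-6)/(0.0653)² = 9.73×10^6 N/C.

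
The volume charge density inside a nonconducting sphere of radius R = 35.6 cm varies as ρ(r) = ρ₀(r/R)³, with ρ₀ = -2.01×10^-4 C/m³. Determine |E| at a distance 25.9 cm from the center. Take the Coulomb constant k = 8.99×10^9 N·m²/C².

Symmetry ⇒ E = E(r) r̂. Gaussian sphere of radius r = 25.9 cm (r < R).
Q_enc = ∫₀^r ρ(r')·4πr'² dr' = (4πρ₀/R³) ∫₀^r r'^5 dr' = 4πρ₀ r^6/(6·R³) = -2.816e-6 C.
Gauss's law: E·4πr² = Q_enc/ε₀.
E = k|Q_enc|/r² = (8.99×10^9)(2.816×10^-6)/(0.259)² = 3.77×10^5 N/C.

E = 3.77×10^5 V/m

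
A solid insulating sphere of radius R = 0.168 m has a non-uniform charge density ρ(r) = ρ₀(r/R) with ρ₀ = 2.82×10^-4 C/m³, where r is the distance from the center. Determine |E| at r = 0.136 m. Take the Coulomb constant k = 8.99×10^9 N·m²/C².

Take a concentric spherical Gaussian surface of radius r = 0.136 m (r < R).
Integrate the density: Q_enc = 4π ∫₀^r ρ₀(r'/R)^1 r'² dr' = 4πρ₀ r^4/(4·R) = 1.804e-6 C.
By Gauss's law, ∮E·dA = E·4πr² = Q_enc/ε₀.
E = k|Q_enc|/r² = (8.99×10^9)(1.804e-6)/(0.136)² = 8.77×10^5 N/C.

|E| = 8.77×10^5 V/m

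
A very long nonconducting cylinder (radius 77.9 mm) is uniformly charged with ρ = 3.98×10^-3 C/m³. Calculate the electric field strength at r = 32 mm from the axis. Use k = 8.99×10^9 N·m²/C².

Choose a coaxial cylinder of radius r = 32 mm (arbitrary length L) as the Gaussian surface (r < R).
Charge inside radius r per length L is ρ·πr²·L, so λ_enc = ρπr² = 1.28×10^-5 C/m.
By Gauss's law (flux through the curved wall only), E·2πrL = λ_enc L/ε₀.
E = 2k|λ_enc|/r = 2(8.99×10^9)(1.28×10^-5)/(0.032) = 7.19×10^6 N/C.

E ≈ 7.19e6 N/C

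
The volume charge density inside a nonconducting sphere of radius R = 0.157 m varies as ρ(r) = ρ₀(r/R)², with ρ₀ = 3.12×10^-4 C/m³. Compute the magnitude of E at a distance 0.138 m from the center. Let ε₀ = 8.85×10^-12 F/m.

|E| ≈ 7.52e5 N/C

Symmetry ⇒ E = E(r) r̂. Gaussian sphere of radius r = 0.138 m (r < R).
Integrate the density: Q_enc = 4π ∫₀^r ρ₀(r'/R)^2 r'² dr' = 4πρ₀ r^5/(5·R²) = 1.592e-6 C.
Gauss's law: E·4πr² = Q_enc/ε₀.
E = |Q_enc|/(4πε₀r²) = (1.592×10^-6)/(4π·8.85×10^-12·(0.138)²) = 7.52×10^5 N/C.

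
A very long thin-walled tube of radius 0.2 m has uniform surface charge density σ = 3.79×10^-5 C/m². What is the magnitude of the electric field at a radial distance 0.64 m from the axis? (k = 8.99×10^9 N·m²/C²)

|E| ≈ 1.34×10^6 V/m

Coaxial Gaussian cylinder, radius r = 0.64 m, length L (r > 0.2 m).
The whole shell is enclosed: λ_enc = σ·2πR = (3.79×10^-5)·2π·(0.2) = 4.763×10^-5 C/m.
Since E is radial and uniform over the curved surface, Φ = E·2πrL = Q_enc/ε₀ = λ_enc L/ε₀.
E = 2k|λ_enc|/r = 2(8.99×10^9)(4.763×10^-5)/(0.64) = 1.34×10^6 N/C.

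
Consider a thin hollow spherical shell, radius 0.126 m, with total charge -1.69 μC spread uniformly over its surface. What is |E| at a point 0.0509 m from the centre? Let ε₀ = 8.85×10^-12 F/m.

E = 0

By spherical symmetry E is radial; choose a Gaussian sphere of radius r = 0.0509 m (inside the shell, r < 0.126 m).
No charge lies within this surface, so Q_enc = 0 and Gauss's law gives E·4πr² = 0 ⇒ E = 0.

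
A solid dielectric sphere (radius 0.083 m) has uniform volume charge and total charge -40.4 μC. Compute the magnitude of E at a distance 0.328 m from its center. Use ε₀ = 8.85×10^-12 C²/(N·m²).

|E| ≈ 3.38×10^6 N/C

Use a concentric Gaussian sphere at r = 0.328 m (r > R, so the entire charge is enclosed).
Q_enc = -40.4 μC = -4.04×10^-5 C.
Gauss's law: E·4πr² = Q_enc/ε₀.
E = |Q_enc|/(4πε₀r²) = (4.04e-5)/(4π·8.85×10^-12·(0.328)²) = 3.38×10^6 N/C.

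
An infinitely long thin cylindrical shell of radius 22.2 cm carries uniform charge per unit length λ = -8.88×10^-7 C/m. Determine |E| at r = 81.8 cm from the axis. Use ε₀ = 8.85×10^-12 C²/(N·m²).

Choose a coaxial cylinder of radius r = 81.8 cm (arbitrary length L) as the Gaussian surface (r > 22.2 cm).
The full line charge is enclosed: λ_enc = -8.88×10^-7 C/m.
Applying ∮E·dA = Q_enc/ε₀ with the end caps contributing no flux:
E = |λ_enc|/(2πε₀r) = (8.88×10^-7)/(2π·8.85×10^-12·0.818) = 1.95×10^4 N/C.

E ≈ 1.95e4 V/m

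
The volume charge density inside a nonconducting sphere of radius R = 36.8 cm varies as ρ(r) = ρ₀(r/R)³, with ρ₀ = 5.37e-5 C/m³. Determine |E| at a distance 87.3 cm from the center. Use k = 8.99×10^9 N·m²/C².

|E| ≈ 6.61e4 N/C

Take a concentric spherical Gaussian surface of radius r = 87.3 cm (r > R, all charge enclosed).
Q_enc = 4π ∫₀^R ρ₀(r'/R)^3 r'² dr' = 4πρ₀R³/6 = 5.605×10^-6 C.
By Gauss's law, ∮E·dA = E·4πr² = Q_enc/ε₀.
E = k|Q_enc|/r² = (8.99×10^9)(5.605×10^-6)/(0.873)² = 6.61×10^4 N/C.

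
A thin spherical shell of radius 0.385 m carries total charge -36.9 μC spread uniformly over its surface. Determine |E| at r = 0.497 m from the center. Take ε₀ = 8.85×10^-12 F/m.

By spherical symmetry E is radial; choose a Gaussian sphere of radius r = 0.497 m (r > 0.385 m).
The entire shell is enclosed: Q_enc = -3.69e-5 C.
By Gauss's law, ∮E·dA = E·4πr² = Q_enc/ε₀.
E = |Q_enc|/(4πε₀r²) = (3.69×10^-5)/(4π·8.85×10^-12·(0.497)²) = 1.34×10^6 N/C.

E ≈ 1.34e6 N/C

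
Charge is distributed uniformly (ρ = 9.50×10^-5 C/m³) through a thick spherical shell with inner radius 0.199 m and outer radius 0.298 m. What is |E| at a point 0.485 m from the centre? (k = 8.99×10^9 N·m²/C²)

|E| = 2.83×10^5 N/C

Use a concentric Gaussian sphere at r = 0.485 m (r > 0.298 m, enclosing the whole shell).
Q_enc = ρ·(4π/3)(b³ − a³) = (9.50×10^-5)·(4π/3)·((0.298)³ − (0.199)³) = 7.395×10^-6 C.
Applying ∮E·dA = Q_enc/ε₀ with Φ = E(4πr²):
E = k|Q_enc|/r² = (8.99×10^9)(7.395×10^-6)/(0.485)² = 2.83e5 N/C.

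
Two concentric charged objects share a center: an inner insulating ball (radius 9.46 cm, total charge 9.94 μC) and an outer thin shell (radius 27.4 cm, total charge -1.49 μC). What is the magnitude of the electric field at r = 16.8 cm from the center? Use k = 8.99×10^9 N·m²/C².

E = 3.17e6 V/m

Use a concentric Gaussian sphere at r = 16.8 cm (between the bodies, 9.46 cm < r < 27.4 cm).
The shell at 27.4 cm lies outside the Gaussian surface, so Q_enc = 9.94 μC = 9.94×10^-6 C.
By Gauss's law, ∮E·dA = E·4πr² = Q_enc/ε₀.
E = k|Q_enc|/r² = (8.99×10^9)(9.94×10^-6)/(0.168)² = 3.17×10^6 N/C.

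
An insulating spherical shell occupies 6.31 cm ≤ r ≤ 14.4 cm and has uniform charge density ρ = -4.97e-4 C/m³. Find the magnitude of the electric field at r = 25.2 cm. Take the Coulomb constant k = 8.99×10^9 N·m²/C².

Use a concentric Gaussian sphere at r = 25.2 cm (r > 14.4 cm, enclosing the whole shell).
Q_enc = ρ·(4π/3)(b³ − a³) = (-4.97×10^-4)·(4π/3)·((0.144)³ − (0.0631)³) = -5.693×10^-6 C.
Since E is radial and uniform over the Gaussian sphere, Φ = E·4πr² = Q_enc/ε₀.
E = k|Q_enc|/r² = (8.99×10^9)(5.693×10^-6)/(0.252)² = 8.06e5 N/C.

|E| = 8.06×10^5 N/C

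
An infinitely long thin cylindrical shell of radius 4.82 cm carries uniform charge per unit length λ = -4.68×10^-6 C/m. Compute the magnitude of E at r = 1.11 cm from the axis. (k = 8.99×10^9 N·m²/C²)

|E| = 0 N/C

Choose a coaxial cylinder of radius r = 1.11 cm (arbitrary length L) as the Gaussian surface (r < 4.82 cm, inside the shell).
All the surface charge lies outside this cylinder: Q_enc = 0, hence E = 0.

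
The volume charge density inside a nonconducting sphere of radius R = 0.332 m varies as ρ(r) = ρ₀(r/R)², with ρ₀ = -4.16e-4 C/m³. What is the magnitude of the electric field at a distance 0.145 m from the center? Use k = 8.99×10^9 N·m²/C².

|E| ≈ 2.60×10^5 N/C

Take a concentric spherical Gaussian surface of radius r = 0.145 m (r < R).
Integrate the density: Q_enc = 4π ∫₀^r ρ₀(r'/R)^2 r'² dr' = 4πρ₀ r^5/(5·R²) = -6.08×10^-7 C.
Gauss's law: E·4πr² = Q_enc/ε₀.
E = k|Q_enc|/r² = (8.99×10^9)(6.08×10^-7)/(0.145)² = 2.60×10^5 N/C.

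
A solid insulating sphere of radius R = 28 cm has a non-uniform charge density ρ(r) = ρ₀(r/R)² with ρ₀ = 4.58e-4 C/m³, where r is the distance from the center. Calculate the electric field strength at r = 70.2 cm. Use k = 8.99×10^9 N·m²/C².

Take a concentric spherical Gaussian surface of radius r = 70.2 cm (r > R, all charge enclosed).
Q_enc = 4π ∫₀^R ρ₀(r'/R)^2 r'² dr' = 4πρ₀R³/5 = 2.527×10^-5 C.
By Gauss's law, ∮E·dA = E·4πr² = Q_enc/ε₀.
E = k|Q_enc|/r² = (8.99×10^9)(2.527e-5)/(0.702)² = 4.61e5 N/C.

E ≈ 4.61×10^5 V/m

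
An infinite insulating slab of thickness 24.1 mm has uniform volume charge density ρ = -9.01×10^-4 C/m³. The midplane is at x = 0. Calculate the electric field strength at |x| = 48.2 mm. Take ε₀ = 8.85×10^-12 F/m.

E = 1.23×10^6 N/C

The point |x| = 48.2 mm lies outside the slab (half-thickness 0.01205 m). A symmetric pillbox spanning the full slab encloses Q_enc = ρ·d·A.
Flux = 2EA ⇒ E = |ρ|d/(2ε₀), independent of distance outside.
E = (9.01×10^-4)(0.0241)/(2·8.85×10^-12) = 1.23×10^6 N/C.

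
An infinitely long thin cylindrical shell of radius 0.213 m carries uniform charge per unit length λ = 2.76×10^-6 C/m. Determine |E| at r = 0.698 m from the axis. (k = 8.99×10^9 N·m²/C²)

|E| ≈ 7.11×10^4 V/m

Coaxial Gaussian cylinder, radius r = 0.698 m, length L (r > 0.213 m).
The full line charge is enclosed: λ_enc = 2.76e-6 C/m.
Since E is radial and uniform over the curved surface, Φ = E·2πrL = Q_enc/ε₀ = λ_enc L/ε₀.
E = 2k|λ_enc|/r = 2(8.99×10^9)(2.76×10^-6)/(0.698) = 7.11×10^4 N/C.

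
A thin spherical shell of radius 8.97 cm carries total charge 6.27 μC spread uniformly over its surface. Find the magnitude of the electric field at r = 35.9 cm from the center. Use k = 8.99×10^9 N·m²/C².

4.37×10^5 V/m

By spherical symmetry E is radial; choose a Gaussian sphere of radius r = 35.9 cm (r > 8.97 cm).
The entire shell is enclosed: Q_enc = 6.27e-6 C.
Applying ∮E·dA = Q_enc/ε₀ with Φ = E(4πr²):
E = k|Q_enc|/r² = (8.99×10^9)(6.27×10^-6)/(0.359)² = 4.37×10^5 N/C.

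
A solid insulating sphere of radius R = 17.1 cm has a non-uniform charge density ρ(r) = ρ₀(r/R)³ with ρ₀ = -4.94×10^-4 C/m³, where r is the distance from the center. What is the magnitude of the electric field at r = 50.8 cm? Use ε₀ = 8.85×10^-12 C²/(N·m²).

By spherical symmetry E is radial; choose a Gaussian sphere of radius r = 50.8 cm (r > R, all charge enclosed).
Q_enc = 4π ∫₀^R ρ₀(r'/R)^3 r'² dr' = 4πρ₀R³/6 = -5.173×10^-6 C.
Since E is radial and uniform over the Gaussian sphere, Φ = E·4πr² = Q_enc/ε₀.
E = |Q_enc|/(4πε₀r²) = (5.173×10^-6)/(4π·8.85×10^-12·(0.508)²) = 1.80×10^5 N/C.

|E| ≈ 1.80×10^5 N/C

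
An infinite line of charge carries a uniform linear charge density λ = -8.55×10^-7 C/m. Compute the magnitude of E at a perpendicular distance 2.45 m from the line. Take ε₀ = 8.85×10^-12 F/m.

|E| ≈ 6.28×10^3 V/m

Choose a coaxial cylinder of radius r = 2.45 m (arbitrary length L) as the Gaussian surface.
Q_enc = λL, so λ_enc = -8.55×10^-7 C/m.
Gauss's law: E·2πrL = λ_enc L/ε₀.
E = |λ_enc|/(2πε₀r) = (8.55e-7)/(2π·8.85×10^-12·2.45) = 6.28e3 N/C.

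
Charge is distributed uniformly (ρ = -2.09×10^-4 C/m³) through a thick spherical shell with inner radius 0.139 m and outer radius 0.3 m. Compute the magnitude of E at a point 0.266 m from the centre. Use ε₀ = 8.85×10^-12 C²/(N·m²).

E = 1.80×10^6 N/C

By spherical symmetry E is radial; choose a Gaussian sphere of radius r = 0.266 m (within the shell material, 0.139 m < r < 0.3 m).
Only the shell between 0.139 m and r is enclosed: Q_enc = ρ·(4π/3)(r³ − a³) = (-2.09×10^-4)·(4π/3)·((0.266)³ − (0.139)³) = -1.413×10^-5 C.
Since E is radial and uniform over the Gaussian sphere, Φ = E·4πr² = Q_enc/ε₀.
E = |Q_enc|/(4πε₀r²) = (1.413e-5)/(4π·8.85×10^-12·(0.266)²) = 1.80×10^6 N/C.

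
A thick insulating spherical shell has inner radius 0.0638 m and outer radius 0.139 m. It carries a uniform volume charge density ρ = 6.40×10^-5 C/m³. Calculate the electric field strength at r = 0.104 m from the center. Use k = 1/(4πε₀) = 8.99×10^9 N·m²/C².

|E| ≈ 1.93×10^5 V/m

Use a concentric Gaussian sphere at r = 0.104 m (within the shell material, 0.0638 m < r < 0.139 m).
Only the shell between 0.0638 m and r is enclosed: Q_enc = ρ·(4π/3)(r³ − a³) = (6.40×10^-5)·(4π/3)·((0.104)³ − (0.0638)³) = 2.319×10^-7 C.
Applying ∮E·dA = Q_enc/ε₀ with Φ = E(4πr²):
E = k|Q_enc|/r² = (8.99×10^9)(2.319×10^-7)/(0.104)² = 1.93×10^5 N/C.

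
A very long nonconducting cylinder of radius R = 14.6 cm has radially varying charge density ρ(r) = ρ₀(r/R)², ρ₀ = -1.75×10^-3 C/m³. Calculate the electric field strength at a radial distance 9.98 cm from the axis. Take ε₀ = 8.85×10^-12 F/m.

Choose a coaxial cylinder of radius r = 9.98 cm (arbitrary length L) as the Gaussian surface (r < R).
λ_enc = ∫₀^r ρ(r')·2πr' dr' = (2πρ₀/R²)·r^4/4 = -1.279×10^-5 C/m.
Applying ∮E·dA = Q_enc/ε₀ with the end caps contributing no flux:
E = |λ_enc|/(2πε₀r) = (1.279×10^-5)/(2π·8.85×10^-12·0.0998) = 2.31×10^6 N/C.

E = 2.31×10^6 N/C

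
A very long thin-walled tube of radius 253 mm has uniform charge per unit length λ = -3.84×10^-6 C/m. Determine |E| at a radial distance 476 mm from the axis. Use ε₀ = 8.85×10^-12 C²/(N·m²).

Take a coaxial cylindrical Gaussian surface of radius r = 476 mm and length L (r > 253 mm).
The full line charge is enclosed: λ_enc = -3.84×10^-6 C/m.
Gauss's law: E·2πrL = λ_enc L/ε₀.
E = |λ_enc|/(2πε₀r) = (3.84×10^-6)/(2π·8.85×10^-12·0.476) = 1.45×10^5 N/C.

1.45e5 V/m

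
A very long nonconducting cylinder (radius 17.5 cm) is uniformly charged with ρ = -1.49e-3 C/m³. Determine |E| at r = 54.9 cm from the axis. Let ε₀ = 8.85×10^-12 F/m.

By cylindrical symmetry E is radial; use a coaxial Gaussian cylinder of radius 54.9 cm and length L (r > 17.5 cm, full cross-section enclosed).
λ_enc = ρ·πR² = (-1.49×10^-3)π(0.175)² = -1.434×10^-4 C/m.
Gauss's law: E·2πrL = λ_enc L/ε₀.
E = |λ_enc|/(2πε₀r) = (1.434×10^-4)/(2π·8.85×10^-12·0.549) = 4.70×10^6 N/C.

|E| ≈ 4.70e6 N/C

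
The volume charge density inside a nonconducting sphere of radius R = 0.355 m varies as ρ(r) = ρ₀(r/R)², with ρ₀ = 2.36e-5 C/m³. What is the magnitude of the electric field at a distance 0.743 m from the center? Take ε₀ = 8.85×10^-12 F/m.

By spherical symmetry E is radial; choose a Gaussian sphere of radius r = 0.743 m (r > R, all charge enclosed).
Q_enc = 4π ∫₀^R ρ₀(r'/R)^2 r'² dr' = 4πρ₀R³/5 = 2.654e-6 C.
By Gauss's law, ∮E·dA = E·4πr² = Q_enc/ε₀.
E = |Q_enc|/(4πε₀r²) = (2.654×10^-6)/(4π·8.85×10^-12·(0.743)²) = 4.32×10^4 N/C.

4.32×10^4 N/C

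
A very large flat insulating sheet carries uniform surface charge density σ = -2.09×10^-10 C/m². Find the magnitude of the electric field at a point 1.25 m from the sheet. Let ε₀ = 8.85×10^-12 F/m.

E = 11.8 V/m

Choose a cylindrical pillbox piercing the sheet, end faces (area A) parallel to it.
Flux Φ = 2EA and Q_enc = σA, so 2EA = σA/ε₀ ⇒ E = |σ|/(2ε₀), independent of distance.
E = |σ|/(2ε₀) = (2.09e-10)/(2·8.85×10^-12) = 11.8 N/C.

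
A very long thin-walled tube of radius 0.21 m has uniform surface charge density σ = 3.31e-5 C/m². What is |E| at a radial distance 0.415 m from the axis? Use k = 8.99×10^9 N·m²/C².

|E| = 1.89×10^6 N/C

By cylindrical symmetry E is radial; use a coaxial Gaussian cylinder of radius 0.415 m and length L (r > 0.21 m).
The whole shell is enclosed: λ_enc = σ·2πR = (3.31×10^-5)·2π·(0.21) = 4.367×10^-5 C/m.
Applying ∮E·dA = Q_enc/ε₀ with the end caps contributing no flux:
E = 2k|λ_enc|/r = 2(8.99×10^9)(4.367×10^-5)/(0.415) = 1.89×10^6 N/C.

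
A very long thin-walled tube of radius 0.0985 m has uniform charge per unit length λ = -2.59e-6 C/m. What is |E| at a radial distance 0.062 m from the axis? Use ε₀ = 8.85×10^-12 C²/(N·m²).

Choose a coaxial cylinder of radius r = 0.062 m (arbitrary length L) as the Gaussian surface (r < 0.0985 m, inside the shell).
No charge is enclosed, so Gauss's law gives E·2πrL = 0 ⇒ E = 0.

|E| = 0 N/C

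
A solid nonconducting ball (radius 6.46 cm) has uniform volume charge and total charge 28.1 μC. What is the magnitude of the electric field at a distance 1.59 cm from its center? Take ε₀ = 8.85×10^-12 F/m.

|E| ≈ 1.49×10^7 V/m

Symmetry ⇒ E = E(r) r̂. Gaussian sphere of radius r = 1.59 cm (r < R).
For a uniform sphere the enclosed fraction is (r/R)³, so Q_enc = (28.1 μC)(0.0159/0.0646)³ = 4.19×10^-7 C.
Gauss's law: E·4πr² = Q_enc/ε₀.
E = |Q_enc|/(4πε₀r²) = (4.19e-7)/(4π·8.85×10^-12·(0.0159)²) = 1.49×10^7 N/C.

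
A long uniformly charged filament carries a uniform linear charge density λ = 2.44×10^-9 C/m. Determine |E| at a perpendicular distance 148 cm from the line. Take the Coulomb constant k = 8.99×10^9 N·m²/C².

|E| = 29.6 V/m

Coaxial Gaussian cylinder, radius r = 148 cm, length L.
Q_enc = λL, so λ_enc = 2.44e-9 C/m.
Gauss's law: E·2πrL = λ_enc L/ε₀.
E = 2k|λ_enc|/r = 2(8.99×10^9)(2.44×10^-9)/(1.48) = 29.6 N/C.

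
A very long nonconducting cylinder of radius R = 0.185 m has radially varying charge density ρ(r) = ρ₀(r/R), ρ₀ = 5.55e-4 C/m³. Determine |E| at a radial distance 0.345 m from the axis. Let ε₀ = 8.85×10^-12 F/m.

2.07×10^6 N/C

Coaxial Gaussian cylinder, radius r = 0.345 m, length L (r > R, full charge per length enclosed).
λ_enc = 2π ∫₀^R ρ₀(r'/R)^1 r' dr' = 2πρ₀R²/3 = 3.978×10^-5 C/m.
Gauss's law: E·2πrL = λ_enc L/ε₀.
E = |λ_enc|/(2πε₀r) = (3.978e-5)/(2π·8.85×10^-12·0.345) = 2.07×10^6 N/C.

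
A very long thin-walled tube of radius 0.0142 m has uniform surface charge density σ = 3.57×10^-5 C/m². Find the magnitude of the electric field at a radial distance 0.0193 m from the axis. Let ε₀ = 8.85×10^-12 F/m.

Choose a coaxial cylinder of radius r = 0.0193 m (arbitrary length L) as the Gaussian surface (r > 0.0142 m).
The whole shell is enclosed: λ_enc = σ·2πR = (3.57e-5)·2π·(0.0142) = 3.185×10^-6 C/m.
Gauss's law: E·2πrL = λ_enc L/ε₀.
E = |λ_enc|/(2πε₀r) = (3.185e-6)/(2π·8.85×10^-12·0.0193) = 2.97×10^6 N/C.

|E| = 2.97×10^6 N/C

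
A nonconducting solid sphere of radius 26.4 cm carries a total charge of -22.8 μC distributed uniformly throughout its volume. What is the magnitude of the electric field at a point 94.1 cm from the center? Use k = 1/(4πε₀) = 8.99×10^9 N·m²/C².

|E| ≈ 2.31×10^5 N/C

Symmetry ⇒ E = E(r) r̂. Gaussian sphere of radius r = 94.1 cm (r > R, so the entire charge is enclosed).
Q_enc = -22.8 μC = -2.28×10^-5 C.
Gauss's law: E·4πr² = Q_enc/ε₀.
E = k|Q_enc|/r² = (8.99×10^9)(2.28e-5)/(0.941)² = 2.31×10^5 N/C.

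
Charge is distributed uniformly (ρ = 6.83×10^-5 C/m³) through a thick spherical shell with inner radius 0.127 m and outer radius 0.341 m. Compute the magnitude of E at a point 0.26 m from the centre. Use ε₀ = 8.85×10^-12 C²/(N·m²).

|E| = 5.91×10^5 N/C

By spherical symmetry E is radial; choose a Gaussian sphere of radius r = 0.26 m (within the shell material, 0.127 m < r < 0.341 m).
Enclosed charge is the volume from a to r: Q_enc = (4π/3)ρ(r³ − a³) = 4.442×10^-6 C.
Applying ∮E·dA = Q_enc/ε₀ with Φ = E(4πr²):
E = |Q_enc|/(4πε₀r²) = (4.442×10^-6)/(4π·8.85×10^-12·(0.26)²) = 5.91×10^5 N/C.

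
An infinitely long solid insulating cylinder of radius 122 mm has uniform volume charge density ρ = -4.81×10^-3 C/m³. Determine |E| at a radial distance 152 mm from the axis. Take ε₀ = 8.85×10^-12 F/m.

Take a coaxial cylindrical Gaussian surface of radius r = 152 mm and length L (r > 122 mm, full cross-section enclosed).
λ_enc = ρ·πR² = (-4.81×10^-3)π(0.122)² = -2.249×10^-4 C/m.
By Gauss's law (flux through the curved wall only), E·2πrL = λ_enc L/ε₀.
E = |λ_enc|/(2πε₀r) = (2.249e-4)/(2π·8.85×10^-12·0.152) = 2.66e7 N/C.

|E| = 2.66×10^7 N/C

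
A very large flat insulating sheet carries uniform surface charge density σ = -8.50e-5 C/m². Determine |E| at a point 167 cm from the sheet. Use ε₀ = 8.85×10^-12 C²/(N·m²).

E = 4.80×10^6 N/C

Choose a cylindrical pillbox piercing the sheet, end faces (area A) parallel to it.
Flux Φ = 2EA and Q_enc = σA, so 2EA = σA/ε₀ ⇒ E = |σ|/(2ε₀), independent of distance.
E = |σ|/(2ε₀) = (8.50e-5)/(2·8.85×10^-12) = 4.80×10^6 N/C.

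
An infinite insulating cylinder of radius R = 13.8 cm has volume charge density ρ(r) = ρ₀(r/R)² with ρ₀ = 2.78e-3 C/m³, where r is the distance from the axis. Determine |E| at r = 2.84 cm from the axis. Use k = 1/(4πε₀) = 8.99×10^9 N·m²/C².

Choose a coaxial cylinder of radius r = 2.84 cm (arbitrary length L) as the Gaussian surface (r < R).
λ_enc = ∫₀^r ρ(r')·2πr' dr' = (2πρ₀/R²)·r^4/4 = 1.492e-7 C/m.
Since E is radial and uniform over the curved surface, Φ = E·2πrL = Q_enc/ε₀ = λ_enc L/ε₀.
E = 2k|λ_enc|/r = 2(8.99×10^9)(1.492e-7)/(0.0284) = 9.44e4 N/C.

E = 9.44×10^4 N/C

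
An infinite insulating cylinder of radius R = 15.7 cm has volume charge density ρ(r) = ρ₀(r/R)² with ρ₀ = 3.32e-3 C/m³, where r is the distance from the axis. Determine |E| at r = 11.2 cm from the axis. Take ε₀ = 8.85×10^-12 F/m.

Choose a coaxial cylinder of radius r = 11.2 cm (arbitrary length L) as the Gaussian surface (r < R).
Integrating ρ over the cross-section to radius r: λ_enc = (2πρ₀/R²) ∫₀^r r'^3 dr' = 2πρ₀ r^4/(4·R²) = 3.329×10^-5 C/m.
By Gauss's law (flux through the curved wall only), E·2πrL = λ_enc L/ε₀.
E = |λ_enc|/(2πε₀r) = (3.329×10^-5)/(2π·8.85×10^-12·0.112) = 5.35e6 N/C.

E = 5.35e6 N/C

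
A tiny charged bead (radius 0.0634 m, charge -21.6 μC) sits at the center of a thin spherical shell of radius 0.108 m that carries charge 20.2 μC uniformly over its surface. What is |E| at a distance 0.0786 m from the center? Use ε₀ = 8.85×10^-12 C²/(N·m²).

By spherical symmetry E is radial; choose a Gaussian sphere of radius r = 0.0786 m (between the bodies, 0.0634 m < r < 0.108 m).
The shell at 0.108 m lies outside the Gaussian surface, so Q_enc = -21.6 μC = -2.16×10^-5 C.
Gauss's law: E·4πr² = Q_enc/ε₀.
E = |Q_enc|/(4πε₀r²) = (2.16e-5)/(4π·8.85×10^-12·(0.0786)²) = 3.14e7 N/C.

|E| ≈ 3.14×10^7 N/C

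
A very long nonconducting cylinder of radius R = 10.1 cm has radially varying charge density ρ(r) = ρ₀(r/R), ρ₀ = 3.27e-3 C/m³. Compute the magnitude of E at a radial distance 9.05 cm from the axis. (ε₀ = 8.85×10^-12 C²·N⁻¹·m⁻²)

Take a coaxial cylindrical Gaussian surface of radius r = 9.05 cm and length L (r < R).
λ_enc = ∫₀^r ρ(r')·2πr' dr' = (2πρ₀/R)·r^3/3 = 5.026×10^-5 C/m.
Since E is radial and uniform over the curved surface, Φ = E·2πrL = Q_enc/ε₀ = λ_enc L/ε₀.
E = |λ_enc|/(2πε₀r) = (5.026e-5)/(2π·8.85×10^-12·0.0905) = 9.99×10^6 N/C.

E = 9.99×10^6 N/C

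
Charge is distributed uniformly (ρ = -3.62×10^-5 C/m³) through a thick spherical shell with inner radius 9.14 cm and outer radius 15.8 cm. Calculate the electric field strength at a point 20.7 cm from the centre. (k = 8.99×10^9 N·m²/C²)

Take a concentric spherical Gaussian surface of radius r = 20.7 cm (r > 15.8 cm, enclosing the whole shell).
Q_enc = ρ·(4π/3)(b³ − a³) = (-3.62e-5)·(4π/3)·((0.158)³ − (0.0914)³) = -4.823×10^-7 C.
By Gauss's law, ∮E·dA = E·4πr² = Q_enc/ε₀.
E = k|Q_enc|/r² = (8.99×10^9)(4.823e-7)/(0.207)² = 1.01×10^5 N/C.

E = 1.01×10^5 N/C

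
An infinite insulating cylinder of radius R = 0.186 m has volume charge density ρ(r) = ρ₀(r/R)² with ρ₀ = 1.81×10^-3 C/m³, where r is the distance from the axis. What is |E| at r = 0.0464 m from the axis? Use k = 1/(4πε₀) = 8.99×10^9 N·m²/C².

|E| = 1.48×10^5 V/m

Choose a coaxial cylinder of radius r = 0.0464 m (arbitrary length L) as the Gaussian surface (r < R).
Integrating ρ over the cross-section to radius r: λ_enc = (2πρ₀/R²) ∫₀^r r'^3 dr' = 2πρ₀ r^4/(4·R²) = 3.809×10^-7 C/m.
Applying ∮E·dA = Q_enc/ε₀ with the end caps contributing no flux:
E = 2k|λ_enc|/r = 2(8.99×10^9)(3.809×10^-7)/(0.0464) = 1.48×10^5 N/C.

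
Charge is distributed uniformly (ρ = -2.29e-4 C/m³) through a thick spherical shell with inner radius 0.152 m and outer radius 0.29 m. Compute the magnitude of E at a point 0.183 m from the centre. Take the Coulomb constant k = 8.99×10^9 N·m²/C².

|E| = 6.74×10^5 N/C

By spherical symmetry E is radial; choose a Gaussian sphere of radius r = 0.183 m (within the shell material, 0.152 m < r < 0.29 m).
Only the shell between 0.152 m and r is enclosed: Q_enc = ρ·(4π/3)(r³ − a³) = (-2.29×10^-4)·(4π/3)·((0.183)³ − (0.152)³) = -2.51×10^-6 C.
Since E is radial and uniform over the Gaussian sphere, Φ = E·4πr² = Q_enc/ε₀.
E = k|Q_enc|/r² = (8.99×10^9)(2.51×10^-6)/(0.183)² = 6.74×10^5 N/C.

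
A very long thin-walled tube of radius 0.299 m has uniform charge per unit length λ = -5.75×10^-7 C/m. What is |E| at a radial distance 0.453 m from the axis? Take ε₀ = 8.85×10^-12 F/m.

Choose a coaxial cylinder of radius r = 0.453 m (arbitrary length L) as the Gaussian surface (r > 0.299 m).
The full line charge is enclosed: λ_enc = -5.75×10^-7 C/m.
Gauss's law: E·2πrL = λ_enc L/ε₀.
E = |λ_enc|/(2πε₀r) = (5.75×10^-7)/(2π·8.85×10^-12·0.453) = 2.28×10^4 N/C.

2.28×10^4 N/C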